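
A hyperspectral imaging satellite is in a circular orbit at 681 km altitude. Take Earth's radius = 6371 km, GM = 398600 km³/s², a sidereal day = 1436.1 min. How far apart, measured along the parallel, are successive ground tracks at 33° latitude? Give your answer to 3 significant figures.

2300 km

Semi-major axis a = 6371 + 681 = 7052 km. Period T = 2π√(a³/μ) = 2π√(7052³/398600) = 5893.6 s = 98.23 min.
Node shift per orbit = (5893.6/86166) × 360° = 24.62°.
Equatorial spacing = 24.62 × 111.2 km/° = 2738 km.
At 33° latitude, spacing = 2738 × cos(33°) = 2296 km.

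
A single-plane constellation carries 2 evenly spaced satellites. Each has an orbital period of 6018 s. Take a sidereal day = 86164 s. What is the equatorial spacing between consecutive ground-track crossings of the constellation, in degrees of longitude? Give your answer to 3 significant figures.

12.6°

Single-satellite node shift = (6018.0/86164) × 360° = 25.14°.
With 2 satellites evenly phased, successive equator crossings are 25.14/2 = 12.572° apart.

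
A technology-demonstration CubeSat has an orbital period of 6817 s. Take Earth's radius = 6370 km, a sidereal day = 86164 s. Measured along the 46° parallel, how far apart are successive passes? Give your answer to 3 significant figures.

2200 km

Node shift per orbit = (6817.0/86164) × 360° = 28.48°.
Equatorial spacing = 28.48 × 111.2 km/° = 3167 km.
At 46° latitude, spacing = 3167 × cos(46°) = 2200 km.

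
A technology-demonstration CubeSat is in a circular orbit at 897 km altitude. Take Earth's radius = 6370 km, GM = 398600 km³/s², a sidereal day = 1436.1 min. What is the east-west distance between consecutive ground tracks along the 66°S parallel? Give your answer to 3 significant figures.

Semi-major axis a = 6370 + 897 = 7267 km. Period T = 2π√(a³/μ) = 2π√(7267³/398600) = 6165.2 s = 102.75 min.
Node shift per orbit = (6165.2/86166) × 360° = 25.76°.
Equatorial spacing = 25.76 × 111.2 km/° = 2864 km.
At 66° latitude, spacing = 2864 × cos(66°) = 1165 km.

1160 km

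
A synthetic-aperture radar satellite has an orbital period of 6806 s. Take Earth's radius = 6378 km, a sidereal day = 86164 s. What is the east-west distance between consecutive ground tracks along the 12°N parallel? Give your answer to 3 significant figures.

3100 km

Node shift per orbit = (6806.0/86164) × 360° = 28.44°.
Equatorial spacing = 28.44 × 111.3 km/° = 3165 km.
At 12° latitude, spacing = 3165 × cos(12°) = 3096 km.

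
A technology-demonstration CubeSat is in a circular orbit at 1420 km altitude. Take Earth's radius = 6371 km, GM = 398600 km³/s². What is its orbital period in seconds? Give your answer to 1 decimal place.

6843.9 seconds

Semi-major axis a = 6371 + 1420 = 7791 km. Period T = 2π√(a³/μ) = 2π√(7791³/398600) = 6843.9 s = 114.06 min.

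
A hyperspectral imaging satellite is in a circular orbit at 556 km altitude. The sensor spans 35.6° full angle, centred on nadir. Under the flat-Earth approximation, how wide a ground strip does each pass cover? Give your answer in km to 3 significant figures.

357 km

Half-angle = 35.6°/2 = 17.8°.
Swath width ≈ 2h·tan(θ/2) = 2 × 556 × tan(17.8°) = 357.0 km.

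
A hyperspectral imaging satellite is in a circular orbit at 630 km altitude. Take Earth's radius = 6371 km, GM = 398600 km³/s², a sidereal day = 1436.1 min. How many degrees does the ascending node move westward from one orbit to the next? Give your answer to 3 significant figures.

Semi-major axis a = 6371 + 630 = 7001 km. Period T = 2π√(a³/μ) = 2π√(7001³/398600) = 5829.8 s = 97.16 min.
During one orbit Earth rotates (5829.8 / 86166) × 360° = 24.36°.

24.4°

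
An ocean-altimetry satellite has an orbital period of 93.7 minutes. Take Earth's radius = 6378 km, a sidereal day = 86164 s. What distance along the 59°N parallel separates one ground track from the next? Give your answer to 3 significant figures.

1350 km

T = 93.7 min = 5622.0 s.
Node shift per orbit = (5622.0/86164) × 360° = 23.49°.
Equatorial spacing = 23.49 × 111.3 km/° = 2615 km.
At 59° latitude, spacing = 2615 × cos(59°) = 1347 km.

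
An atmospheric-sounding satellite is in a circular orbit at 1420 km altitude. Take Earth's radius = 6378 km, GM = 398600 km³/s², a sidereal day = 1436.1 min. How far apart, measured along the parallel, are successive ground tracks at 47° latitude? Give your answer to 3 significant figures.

2170 km

Semi-major axis a = 6378 + 1420 = 7798 km. Period T = 2π√(a³/μ) = 2π√(7798³/398600) = 6853.1 s = 114.22 min.
Node shift per orbit = (6853.1/86166) × 360° = 28.63°.
Equatorial spacing = 28.63 × 111.3 km/° = 3187 km.
At 47° latitude, spacing = 3187 × cos(47°) = 2174 km.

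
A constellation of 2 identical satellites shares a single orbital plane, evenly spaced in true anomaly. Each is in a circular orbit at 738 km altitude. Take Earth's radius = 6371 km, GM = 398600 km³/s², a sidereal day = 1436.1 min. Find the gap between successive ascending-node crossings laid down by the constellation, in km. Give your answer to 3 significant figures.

1390 km

Semi-major axis a = 6371 + 738 = 7109 km. Period T = 2π√(a³/μ) = 2π√(7109³/398600) = 5965.2 s = 99.42 min.
Single-satellite node shift = (5965.2/86166) × 360° = 24.92°.
With 2 satellites evenly phased, successive equator crossings are 24.92/2 = 12.461° apart.
That is 12.461 × 111.2 = 1386 km at the equator.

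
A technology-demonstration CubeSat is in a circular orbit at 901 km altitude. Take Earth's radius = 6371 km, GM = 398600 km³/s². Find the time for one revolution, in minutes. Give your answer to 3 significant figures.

Semi-major axis a = 6371 + 901 = 7272 km. Period T = 2π√(a³/μ) = 2π√(7272³/398600) = 6171.5 s = 102.86 min.

103 min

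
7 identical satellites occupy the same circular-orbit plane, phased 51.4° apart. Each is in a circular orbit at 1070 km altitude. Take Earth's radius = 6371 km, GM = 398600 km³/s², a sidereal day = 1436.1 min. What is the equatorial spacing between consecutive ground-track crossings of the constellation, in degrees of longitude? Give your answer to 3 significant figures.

3.81°

Semi-major axis a = 6371 + 1070 = 7441 km. Period T = 2π√(a³/μ) = 2π√(7441³/398600) = 6387.9 s = 106.47 min.
Single-satellite node shift = (6387.9/86166) × 360° = 26.69°.
With 7 satellites evenly phased, successive equator crossings are 26.69/7 = 3.813° apart.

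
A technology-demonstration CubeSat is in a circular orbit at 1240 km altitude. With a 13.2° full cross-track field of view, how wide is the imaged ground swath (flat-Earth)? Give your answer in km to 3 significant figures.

Half-angle = 13.2°/2 = 6.6°.
Swath width ≈ 2h·tan(θ/2) = 2 × 1240 × tan(6.6°) = 286.9 km.

287 km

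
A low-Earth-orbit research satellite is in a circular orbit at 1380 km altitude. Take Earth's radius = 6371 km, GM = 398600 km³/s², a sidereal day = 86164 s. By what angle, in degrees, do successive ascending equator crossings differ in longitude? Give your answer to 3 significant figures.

28.4°

Semi-major axis a = 6371 + 1380 = 7751 km. Period T = 2π√(a³/μ) = 2π√(7751³/398600) = 6791.2 s = 113.19 min.
During one orbit Earth rotates (6791.2 / 86164) × 360° = 28.37°.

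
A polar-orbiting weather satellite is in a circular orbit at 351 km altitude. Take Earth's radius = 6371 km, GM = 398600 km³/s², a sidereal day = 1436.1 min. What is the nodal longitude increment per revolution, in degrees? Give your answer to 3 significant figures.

Semi-major axis a = 6371 + 351 = 6722 km. Period T = 2π√(a³/μ) = 2π√(6722³/398600) = 5484.8 s = 91.41 min.
During one orbit Earth rotates (5484.8 / 86166) × 360° = 22.92°.

22.9°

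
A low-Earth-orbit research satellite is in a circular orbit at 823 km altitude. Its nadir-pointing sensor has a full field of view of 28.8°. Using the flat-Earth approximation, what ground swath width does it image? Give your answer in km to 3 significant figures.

Half-angle = 28.8°/2 = 14.4°.
Swath width ≈ 2h·tan(θ/2) = 2 × 823 × tan(14.4°) = 422.6 km.

423 km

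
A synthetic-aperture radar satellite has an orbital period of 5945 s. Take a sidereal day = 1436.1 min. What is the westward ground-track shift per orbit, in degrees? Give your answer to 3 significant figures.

24.8°

During one orbit Earth rotates (5945.0 / 86166) × 360° = 24.84°.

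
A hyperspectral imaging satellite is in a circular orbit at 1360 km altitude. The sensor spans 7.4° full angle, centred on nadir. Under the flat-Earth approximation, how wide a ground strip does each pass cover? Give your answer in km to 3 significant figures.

Half-angle = 7.4°/2 = 3.7°.
Swath width ≈ 2h·tan(θ/2) = 2 × 1360 × tan(3.7°) = 175.9 km.

176 km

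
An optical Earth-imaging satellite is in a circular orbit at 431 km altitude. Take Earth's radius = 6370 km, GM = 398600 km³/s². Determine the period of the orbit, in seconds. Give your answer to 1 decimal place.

Semi-major axis a = 6370 + 431 = 6801 km. Period T = 2π√(a³/μ) = 2π√(6801³/398600) = 5581.8 s = 93.03 min.

5581.8 seconds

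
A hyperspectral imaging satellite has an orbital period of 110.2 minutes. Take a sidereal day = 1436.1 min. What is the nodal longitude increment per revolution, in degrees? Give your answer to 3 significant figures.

27.6°

T = 110.2 min = 6612.0 s.
During one orbit Earth rotates (6612.0 / 86166) × 360° = 27.62°.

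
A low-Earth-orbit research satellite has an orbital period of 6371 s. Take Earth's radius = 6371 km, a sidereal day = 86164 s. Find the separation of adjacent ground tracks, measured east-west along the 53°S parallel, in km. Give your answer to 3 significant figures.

Node shift per orbit = (6371.0/86164) × 360° = 26.62°.
Equatorial spacing = 26.62 × 111.2 km/° = 2960 km.
At 53° latitude, spacing = 2960 × cos(53°) = 1781 km.

1780 km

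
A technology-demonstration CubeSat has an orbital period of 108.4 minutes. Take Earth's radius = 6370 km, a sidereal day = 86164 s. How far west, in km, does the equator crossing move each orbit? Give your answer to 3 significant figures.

3020 km

T = 108.4 min = 6504.0 s.
During one orbit Earth rotates (6504.0 / 86164) × 360° = 27.17°.
At the equator that is 27.17° × (2π·6370/360) km/° = 27.17 × 111.2 = 3021 km.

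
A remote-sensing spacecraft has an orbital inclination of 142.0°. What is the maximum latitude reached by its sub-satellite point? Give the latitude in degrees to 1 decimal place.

Retrograde orbit: the ground track reaches ±(180° − i) = ±(180 − 142.0) = ±38.0°.

38.0°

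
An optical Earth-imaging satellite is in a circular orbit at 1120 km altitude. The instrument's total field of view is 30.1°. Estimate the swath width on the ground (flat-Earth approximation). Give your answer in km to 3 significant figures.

Half-angle = 30.1°/2 = 15.05°.
Swath width ≈ 2h·tan(θ/2) = 2 × 1120 × tan(15.05°) = 602.3 km.

602 km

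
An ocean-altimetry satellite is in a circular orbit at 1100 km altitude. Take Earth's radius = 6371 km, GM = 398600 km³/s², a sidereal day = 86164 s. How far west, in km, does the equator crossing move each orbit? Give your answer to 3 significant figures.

2990 km

Semi-major axis a = 6371 + 1100 = 7471 km. Period T = 2π√(a³/μ) = 2π√(7471³/398600) = 6426.6 s = 107.11 min.
During one orbit Earth rotates (6426.6 / 86164) × 360° = 26.85°.
At the equator that is 26.85° × (2π·6371/360) km/° = 26.85 × 111.2 = 2986 km.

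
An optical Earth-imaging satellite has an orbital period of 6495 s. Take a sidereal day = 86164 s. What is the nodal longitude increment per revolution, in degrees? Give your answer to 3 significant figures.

27.1°

During one orbit Earth rotates (6495.0 / 86164) × 360° = 27.14°.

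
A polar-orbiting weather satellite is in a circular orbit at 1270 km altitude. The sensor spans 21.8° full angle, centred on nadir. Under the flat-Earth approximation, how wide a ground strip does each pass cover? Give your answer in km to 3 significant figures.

489 km

Half-angle = 21.8°/2 = 10.9°.
Swath width ≈ 2h·tan(θ/2) = 2 × 1270 × tan(10.9°) = 489.1 km.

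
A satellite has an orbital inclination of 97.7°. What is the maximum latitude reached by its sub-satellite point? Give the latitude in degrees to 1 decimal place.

82.3°

Retrograde orbit: the ground track reaches ±(180° − i) = ±(180 − 97.7) = ±82.3°.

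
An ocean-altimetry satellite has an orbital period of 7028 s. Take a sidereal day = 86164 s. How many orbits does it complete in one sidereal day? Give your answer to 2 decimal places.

Orbits per sidereal day = 86164 / 7028.0 = 12.260.

12.26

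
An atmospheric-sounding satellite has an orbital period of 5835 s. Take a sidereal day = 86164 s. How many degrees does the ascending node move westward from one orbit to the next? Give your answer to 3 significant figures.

24.4°

During one orbit Earth rotates (5835.0 / 86164) × 360° = 24.38°.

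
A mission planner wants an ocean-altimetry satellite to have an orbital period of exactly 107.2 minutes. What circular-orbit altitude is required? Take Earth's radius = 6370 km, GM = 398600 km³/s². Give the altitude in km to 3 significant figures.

1110 km

T = 107.2 min = 6432.0 s.
From T = 2π√(a³/μ): a = (μ T²/4π²)^(1/3) = (398600 × 6432.0² / 4π²)^(1/3) = 7475 km.
Altitude h = a − R = 7475 − 6370 = 1105 km.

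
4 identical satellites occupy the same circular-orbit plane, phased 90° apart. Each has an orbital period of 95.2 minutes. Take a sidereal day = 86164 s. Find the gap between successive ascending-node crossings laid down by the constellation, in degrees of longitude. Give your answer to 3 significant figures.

T = 95.2 min = 5712.0 s.
Single-satellite node shift = (5712.0/86164) × 360° = 23.87°.
With 4 satellites evenly phased, successive equator crossings are 23.87/4 = 5.966° apart.

5.97°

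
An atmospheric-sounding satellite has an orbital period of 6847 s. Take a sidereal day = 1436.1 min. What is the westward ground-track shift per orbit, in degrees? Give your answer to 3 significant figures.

During one orbit Earth rotates (6847.0 / 86166) × 360° = 28.61°.

28.6°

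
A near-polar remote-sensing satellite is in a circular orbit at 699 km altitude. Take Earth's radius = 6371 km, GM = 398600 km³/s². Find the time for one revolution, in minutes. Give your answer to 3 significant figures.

98.6 min

Semi-major axis a = 6371 + 699 = 7070 km. Period T = 2π√(a³/μ) = 2π√(7070³/398600) = 5916.2 s = 98.60 min.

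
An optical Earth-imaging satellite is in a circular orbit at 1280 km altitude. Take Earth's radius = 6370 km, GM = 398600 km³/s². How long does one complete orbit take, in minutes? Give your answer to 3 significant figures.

Semi-major axis a = 6370 + 1280 = 7650 km. Period T = 2π√(a³/μ) = 2π√(7650³/398600) = 6658.9 s = 110.98 min.

111 min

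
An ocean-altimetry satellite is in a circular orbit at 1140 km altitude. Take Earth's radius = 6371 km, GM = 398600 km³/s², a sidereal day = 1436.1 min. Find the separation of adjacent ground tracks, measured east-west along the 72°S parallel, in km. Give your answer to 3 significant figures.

Semi-major axis a = 6371 + 1140 = 7511 km. Period T = 2π√(a³/μ) = 2π√(7511³/398600) = 6478.3 s = 107.97 min.
Node shift per orbit = (6478.3/86166) × 360° = 27.07°.
Equatorial spacing = 27.07 × 111.2 km/° = 3010 km.
At 72° latitude, spacing = 3010 × cos(72°) = 930 km.

930 km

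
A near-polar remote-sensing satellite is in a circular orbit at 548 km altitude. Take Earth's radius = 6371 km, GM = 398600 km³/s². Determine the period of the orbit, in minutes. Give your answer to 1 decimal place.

95.5 min

Semi-major axis a = 6371 + 548 = 6919 km. Period T = 2π√(a³/μ) = 2π√(6919³/398600) = 5727.6 s = 95.46 min.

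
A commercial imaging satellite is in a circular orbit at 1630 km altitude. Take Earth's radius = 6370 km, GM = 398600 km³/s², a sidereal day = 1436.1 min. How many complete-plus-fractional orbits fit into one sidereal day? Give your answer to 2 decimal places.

12.10

Semi-major axis a = 6370 + 1630 = 8000 km. Period T = 2π√(a³/μ) = 2π√(8000³/398600) = 7121.1 s = 118.68 min.
Orbits per sidereal day = 86166 / 7121.1 = 12.100.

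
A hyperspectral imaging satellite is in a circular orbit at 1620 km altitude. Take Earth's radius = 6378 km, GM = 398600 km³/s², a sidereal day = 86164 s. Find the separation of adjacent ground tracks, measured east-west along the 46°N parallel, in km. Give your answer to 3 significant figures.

2300 km

Semi-major axis a = 6378 + 1620 = 7998 km. Period T = 2π√(a³/μ) = 2π√(7998³/398600) = 7118.4 s = 118.64 min.
Node shift per orbit = (7118.4/86164) × 360° = 29.74°.
Equatorial spacing = 29.74 × 111.3 km/° = 3311 km.
At 46° latitude, spacing = 3311 × cos(46°) = 2300 km.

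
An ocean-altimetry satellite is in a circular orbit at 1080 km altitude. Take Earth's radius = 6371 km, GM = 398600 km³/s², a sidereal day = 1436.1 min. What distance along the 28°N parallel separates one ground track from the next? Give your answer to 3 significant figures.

Semi-major axis a = 6371 + 1080 = 7451 km. Period T = 2π√(a³/μ) = 2π√(7451³/398600) = 6400.8 s = 106.68 min.
Node shift per orbit = (6400.8/86166) × 360° = 26.74°.
Equatorial spacing = 26.74 × 111.2 km/° = 2974 km.
At 28° latitude, spacing = 2974 × cos(28°) = 2626 km.

2630 km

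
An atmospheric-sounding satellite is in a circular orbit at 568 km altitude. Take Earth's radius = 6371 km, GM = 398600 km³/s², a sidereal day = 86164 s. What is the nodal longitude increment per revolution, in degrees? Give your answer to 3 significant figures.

Semi-major axis a = 6371 + 568 = 6939 km. Period T = 2π√(a³/μ) = 2π√(6939³/398600) = 5752.5 s = 95.87 min.
During one orbit Earth rotates (5752.5 / 86164) × 360° = 24.03°.

24.0°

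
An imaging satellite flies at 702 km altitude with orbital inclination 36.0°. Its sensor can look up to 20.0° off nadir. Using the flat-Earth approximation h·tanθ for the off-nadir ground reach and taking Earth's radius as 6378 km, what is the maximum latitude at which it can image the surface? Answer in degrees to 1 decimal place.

For a prograde orbit the ground track reaches latitude ±i = ±36.0°.
Sensor half-swath on the ground ≈ 702·tan(20.0°) = 256 km = 2.30° of latitude.
Maximum observable latitude ≈ 36.0 + 2.30 = 38.3°.

38.3°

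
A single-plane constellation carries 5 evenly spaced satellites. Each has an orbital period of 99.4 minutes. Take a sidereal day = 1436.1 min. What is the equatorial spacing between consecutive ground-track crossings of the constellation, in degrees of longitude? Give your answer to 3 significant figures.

T = 99.4 min = 5964.0 s.
Single-satellite node shift = (5964.0/86166) × 360° = 24.92°.
With 5 satellites evenly phased, successive equator crossings are 24.92/5 = 4.983° apart.

4.98°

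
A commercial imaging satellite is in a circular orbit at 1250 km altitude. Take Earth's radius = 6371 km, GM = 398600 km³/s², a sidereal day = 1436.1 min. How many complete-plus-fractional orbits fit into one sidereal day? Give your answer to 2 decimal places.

13.01

Semi-major axis a = 6371 + 1250 = 7621 km. Period T = 2π√(a³/μ) = 2π√(7621³/398600) = 6621.1 s = 110.35 min.
Orbits per sidereal day = 86166 / 6621.1 = 13.014.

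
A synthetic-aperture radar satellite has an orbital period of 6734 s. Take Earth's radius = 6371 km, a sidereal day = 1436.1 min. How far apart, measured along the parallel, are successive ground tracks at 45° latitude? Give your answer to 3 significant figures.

2210 km

Node shift per orbit = (6734.0/86166) × 360° = 28.13°.
Equatorial spacing = 28.13 × 111.2 km/° = 3128 km.
At 45° latitude, spacing = 3128 × cos(45°) = 2212 km.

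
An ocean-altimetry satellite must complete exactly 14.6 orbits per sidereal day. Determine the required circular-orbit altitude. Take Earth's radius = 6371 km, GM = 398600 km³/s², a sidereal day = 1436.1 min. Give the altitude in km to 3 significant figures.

688 km

Required period T = 86166 / 14.6 = 5901.8 s.
From T = 2π√(a³/μ): a = (μ T²/4π²)^(1/3) = (398600 × 5901.8² / 4π²)^(1/3) = 7059 km.
Altitude h = a − R = 7059 − 6371 = 688 km.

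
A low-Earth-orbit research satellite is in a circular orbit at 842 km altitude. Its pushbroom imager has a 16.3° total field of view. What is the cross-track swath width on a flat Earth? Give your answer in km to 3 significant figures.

241 km

Half-angle = 16.3°/2 = 8.15°.
Swath width ≈ 2h·tan(θ/2) = 2 × 842 × tan(8.15°) = 241.2 km.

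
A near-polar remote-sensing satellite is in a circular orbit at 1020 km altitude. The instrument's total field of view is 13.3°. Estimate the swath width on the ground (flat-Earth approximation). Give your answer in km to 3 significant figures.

Half-angle = 13.3°/2 = 6.65°.
Swath width ≈ 2h·tan(θ/2) = 2 × 1020 × tan(6.65°) = 237.8 km.

238 km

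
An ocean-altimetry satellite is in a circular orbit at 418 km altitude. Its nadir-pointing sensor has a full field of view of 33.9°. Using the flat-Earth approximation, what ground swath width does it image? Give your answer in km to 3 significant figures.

Half-angle = 33.9°/2 = 16.95°.
Swath width ≈ 2h·tan(θ/2) = 2 × 418 × tan(16.95°) = 254.8 km.

255 km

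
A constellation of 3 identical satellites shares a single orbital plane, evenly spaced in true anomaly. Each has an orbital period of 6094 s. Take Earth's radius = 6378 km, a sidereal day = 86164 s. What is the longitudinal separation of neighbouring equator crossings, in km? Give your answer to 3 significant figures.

Single-satellite node shift = (6094.0/86164) × 360° = 25.46°.
With 3 satellites evenly phased, successive equator crossings are 25.46/3 = 8.487° apart.
That is 8.487 × 111.3 = 945 km at the equator.

945 km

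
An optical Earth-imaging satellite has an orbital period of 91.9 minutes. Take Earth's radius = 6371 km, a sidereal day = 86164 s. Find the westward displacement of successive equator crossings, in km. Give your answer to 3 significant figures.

2560 km

T = 91.9 min = 5514.0 s.
During one orbit Earth rotates (5514.0 / 86164) × 360° = 23.04°.
At the equator that is 23.04° × (2π·6371/360) km/° = 23.04 × 111.2 = 2562 km.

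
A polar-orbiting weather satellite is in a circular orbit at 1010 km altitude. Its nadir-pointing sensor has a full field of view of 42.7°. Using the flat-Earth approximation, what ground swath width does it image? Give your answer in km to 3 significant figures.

Half-angle = 42.7°/2 = 21.35°.
Swath width ≈ 2h·tan(θ/2) = 2 × 1010 × tan(21.35°) = 789.6 km.

790 km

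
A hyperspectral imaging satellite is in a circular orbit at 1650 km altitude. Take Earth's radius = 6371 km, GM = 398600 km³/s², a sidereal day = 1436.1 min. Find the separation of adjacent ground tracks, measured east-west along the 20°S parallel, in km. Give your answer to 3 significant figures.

3120 km

Semi-major axis a = 6371 + 1650 = 8021 km. Period T = 2π√(a³/μ) = 2π√(8021³/398600) = 7149.1 s = 119.15 min.
Node shift per orbit = (7149.1/86166) × 360° = 29.87°.
Equatorial spacing = 29.87 × 111.2 km/° = 3321 km.
At 20° latitude, spacing = 3321 × cos(20°) = 3121 km.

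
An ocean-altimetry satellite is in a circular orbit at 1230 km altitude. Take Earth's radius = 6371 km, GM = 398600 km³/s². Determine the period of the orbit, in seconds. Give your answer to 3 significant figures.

Semi-major axis a = 6371 + 1230 = 7601 km. Period T = 2π√(a³/μ) = 2π√(7601³/398600) = 6595.0 s = 109.92 min.

6600 seconds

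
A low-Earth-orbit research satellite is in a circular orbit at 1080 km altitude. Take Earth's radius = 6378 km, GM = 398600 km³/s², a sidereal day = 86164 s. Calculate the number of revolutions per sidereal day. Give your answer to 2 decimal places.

Semi-major axis a = 6378 + 1080 = 7458 km. Period T = 2π√(a³/μ) = 2π√(7458³/398600) = 6409.8 s = 106.83 min.
Orbits per sidereal day = 86164 / 6409.8 = 13.443.

13.44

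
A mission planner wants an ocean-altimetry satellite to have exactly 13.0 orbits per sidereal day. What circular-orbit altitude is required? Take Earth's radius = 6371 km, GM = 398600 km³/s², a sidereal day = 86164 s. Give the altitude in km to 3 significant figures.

Required period T = 86164 / 13.0 = 6628.0 s.
From T = 2π√(a³/μ): a = (μ T²/4π²)^(1/3) = (398600 × 6628.0² / 4π²)^(1/3) = 7626 km.
Altitude h = a − R = 7626 − 6371 = 1255 km.

1260 km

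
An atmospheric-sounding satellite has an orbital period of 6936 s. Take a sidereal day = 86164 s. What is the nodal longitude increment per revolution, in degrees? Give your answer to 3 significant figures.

29.0°

During one orbit Earth rotates (6936.0 / 86164) × 360° = 28.98°.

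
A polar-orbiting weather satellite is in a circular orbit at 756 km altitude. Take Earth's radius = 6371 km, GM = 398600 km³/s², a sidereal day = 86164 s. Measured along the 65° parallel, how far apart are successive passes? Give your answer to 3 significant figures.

Semi-major axis a = 6371 + 756 = 7127 km. Period T = 2π√(a³/μ) = 2π√(7127³/398600) = 5987.9 s = 99.80 min.
Node shift per orbit = (5987.9/86164) × 360° = 25.02°.
Equatorial spacing = 25.02 × 111.2 km/° = 2782 km.
At 65° latitude, spacing = 2782 × cos(65°) = 1176 km.

1180 km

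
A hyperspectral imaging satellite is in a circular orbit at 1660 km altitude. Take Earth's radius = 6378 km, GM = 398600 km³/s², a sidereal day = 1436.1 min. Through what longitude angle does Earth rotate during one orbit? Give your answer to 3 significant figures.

30.0°

Semi-major axis a = 6378 + 1660 = 8038 km. Period T = 2π√(a³/μ) = 2π√(8038³/398600) = 7171.9 s = 119.53 min.
During one orbit Earth rotates (7171.9 / 86166) × 360° = 29.96°.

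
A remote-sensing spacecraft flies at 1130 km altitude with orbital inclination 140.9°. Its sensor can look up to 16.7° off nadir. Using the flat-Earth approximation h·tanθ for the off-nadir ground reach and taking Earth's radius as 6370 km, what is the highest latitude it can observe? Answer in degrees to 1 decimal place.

Retrograde orbit: the ground track reaches ±(180° − i) = ±(180 − 140.9) = ±39.1°.
Sensor half-swath on the ground ≈ 1130·tan(16.7°) = 339 km = 3.05° of latitude.
Maximum observable latitude ≈ 39.1 + 3.05 = 42.1°.

42.1°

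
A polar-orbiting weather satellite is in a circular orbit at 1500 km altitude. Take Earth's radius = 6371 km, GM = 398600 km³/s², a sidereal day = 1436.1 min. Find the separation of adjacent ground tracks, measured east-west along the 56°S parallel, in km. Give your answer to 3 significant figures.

Semi-major axis a = 6371 + 1500 = 7871 km. Period T = 2π√(a³/μ) = 2π√(7871³/398600) = 6949.5 s = 115.83 min.
Node shift per orbit = (6949.5/86166) × 360° = 29.04°.
Equatorial spacing = 29.04 × 111.2 km/° = 3229 km.
At 56° latitude, spacing = 3229 × cos(56°) = 1805 km.

1810 km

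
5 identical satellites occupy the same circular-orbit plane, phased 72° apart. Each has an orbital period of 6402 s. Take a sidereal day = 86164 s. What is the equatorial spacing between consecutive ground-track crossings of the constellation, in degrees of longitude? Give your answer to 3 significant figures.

Single-satellite node shift = (6402.0/86164) × 360° = 26.75°.
With 5 satellites evenly phased, successive equator crossings are 26.75/5 = 5.350° apart.

5.35°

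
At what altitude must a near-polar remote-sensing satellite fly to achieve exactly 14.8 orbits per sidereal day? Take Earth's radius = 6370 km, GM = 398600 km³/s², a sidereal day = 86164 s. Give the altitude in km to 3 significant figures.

625 km

Required period T = 86164 / 14.8 = 5821.9 s.
From T = 2π√(a³/μ): a = (μ T²/4π²)^(1/3) = (398600 × 5821.9² / 4π²)^(1/3) = 6995 km.
Altitude h = a − R = 6995 − 6370 = 625 km.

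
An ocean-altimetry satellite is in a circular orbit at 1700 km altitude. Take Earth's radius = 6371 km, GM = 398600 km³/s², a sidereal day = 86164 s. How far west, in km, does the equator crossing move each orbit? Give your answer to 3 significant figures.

3350 km

Semi-major axis a = 6371 + 1700 = 8071 km. Period T = 2π√(a³/μ) = 2π√(8071³/398600) = 7216.1 s = 120.27 min.
During one orbit Earth rotates (7216.1 / 86164) × 360° = 30.15°.
At the equator that is 30.15° × (2π·6371/360) km/° = 30.15 × 111.2 = 3352 km.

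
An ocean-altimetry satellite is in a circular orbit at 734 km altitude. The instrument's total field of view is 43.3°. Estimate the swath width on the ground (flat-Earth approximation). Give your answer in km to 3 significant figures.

583 km

Half-angle = 43.3°/2 = 21.65°.
Swath width ≈ 2h·tan(θ/2) = 2 × 734 × tan(21.65°) = 582.7 km.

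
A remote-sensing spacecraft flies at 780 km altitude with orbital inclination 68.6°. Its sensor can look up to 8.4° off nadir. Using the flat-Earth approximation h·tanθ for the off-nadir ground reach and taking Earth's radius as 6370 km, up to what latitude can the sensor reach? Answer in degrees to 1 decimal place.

69.6°

For a prograde orbit the ground track reaches latitude ±i = ±68.6°.
Sensor half-swath on the ground ≈ 780·tan(8.4°) = 115 km = 1.04° of latitude.
Maximum observable latitude ≈ 68.6 + 1.04 = 69.6°.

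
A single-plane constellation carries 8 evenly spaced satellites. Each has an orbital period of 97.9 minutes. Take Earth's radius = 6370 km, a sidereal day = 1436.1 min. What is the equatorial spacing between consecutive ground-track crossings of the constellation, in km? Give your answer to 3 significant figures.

T = 97.9 min = 5874.0 s.
Single-satellite node shift = (5874.0/86166) × 360° = 24.54°.
With 8 satellites evenly phased, successive equator crossings are 24.54/8 = 3.068° apart.
That is 3.068 × 111.2 = 341 km at the equator.

341 km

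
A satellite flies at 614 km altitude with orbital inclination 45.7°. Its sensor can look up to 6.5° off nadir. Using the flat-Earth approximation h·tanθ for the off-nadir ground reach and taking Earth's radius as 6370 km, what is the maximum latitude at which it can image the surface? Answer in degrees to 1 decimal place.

For a prograde orbit the ground track reaches latitude ±i = ±45.7°.
Sensor half-swath on the ground ≈ 614·tan(6.5°) = 70 km = 0.63° of latitude.
Maximum observable latitude ≈ 45.7 + 0.63 = 46.3°.

46.3°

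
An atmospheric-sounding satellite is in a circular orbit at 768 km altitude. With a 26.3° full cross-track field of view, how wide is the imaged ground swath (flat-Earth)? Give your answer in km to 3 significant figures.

Half-angle = 26.3°/2 = 13.15°.
Swath width ≈ 2h·tan(θ/2) = 2 × 768 × tan(13.15°) = 358.9 km.

359 km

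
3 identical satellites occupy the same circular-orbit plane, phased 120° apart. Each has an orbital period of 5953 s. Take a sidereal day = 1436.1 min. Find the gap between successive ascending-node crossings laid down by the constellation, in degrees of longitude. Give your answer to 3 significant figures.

Single-satellite node shift = (5953.0/86166) × 360° = 24.87°.
With 3 satellites evenly phased, successive equator crossings are 24.87/3 = 8.291° apart.

8.29°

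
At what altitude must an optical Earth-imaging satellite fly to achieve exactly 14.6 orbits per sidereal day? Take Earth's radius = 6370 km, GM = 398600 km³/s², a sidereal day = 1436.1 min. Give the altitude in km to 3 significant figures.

Required period T = 86166 / 14.6 = 5901.8 s.
From T = 2π√(a³/μ): a = (μ T²/4π²)^(1/3) = (398600 × 5901.8² / 4π²)^(1/3) = 7059 km.
Altitude h = a − R = 7059 − 6370 = 689 km.

689 km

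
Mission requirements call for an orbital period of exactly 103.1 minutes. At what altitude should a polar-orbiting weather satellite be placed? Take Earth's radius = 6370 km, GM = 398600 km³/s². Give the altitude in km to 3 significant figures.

T = 103.1 min = 6186.0 s.
From T = 2π√(a³/μ): a = (μ T²/4π²)^(1/3) = (398600 × 6186.0² / 4π²)^(1/3) = 7283 km.
Altitude h = a − R = 7283 − 6370 = 913 km.

913 km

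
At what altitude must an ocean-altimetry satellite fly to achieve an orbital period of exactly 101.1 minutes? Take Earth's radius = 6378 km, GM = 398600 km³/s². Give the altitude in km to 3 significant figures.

811 km

T = 101.1 min = 6066.0 s.
From T = 2π√(a³/μ): a = (μ T²/4π²)^(1/3) = (398600 × 6066.0² / 4π²)^(1/3) = 7189 km.
Altitude h = a − R = 7189 − 6378 = 811 km.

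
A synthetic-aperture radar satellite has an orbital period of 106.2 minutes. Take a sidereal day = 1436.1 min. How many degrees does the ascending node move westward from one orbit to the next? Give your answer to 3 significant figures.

T = 106.2 min = 6372.0 s.
During one orbit Earth rotates (6372.0 / 86166) × 360° = 26.62°.

26.6°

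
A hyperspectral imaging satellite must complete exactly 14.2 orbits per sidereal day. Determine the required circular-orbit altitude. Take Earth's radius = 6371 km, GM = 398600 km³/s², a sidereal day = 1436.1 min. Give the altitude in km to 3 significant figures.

819 km

Required period T = 86166 / 14.2 = 6068.0 s.
From T = 2π√(a³/μ): a = (μ T²/4π²)^(1/3) = (398600 × 6068.0² / 4π²)^(1/3) = 7190 km.
Altitude h = a − R = 7190 − 6371 = 819 km.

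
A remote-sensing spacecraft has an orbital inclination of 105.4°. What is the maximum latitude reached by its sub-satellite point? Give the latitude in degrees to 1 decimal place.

Retrograde orbit: the ground track reaches ±(180° − i) = ±(180 − 105.4) = ±74.6°.

74.6°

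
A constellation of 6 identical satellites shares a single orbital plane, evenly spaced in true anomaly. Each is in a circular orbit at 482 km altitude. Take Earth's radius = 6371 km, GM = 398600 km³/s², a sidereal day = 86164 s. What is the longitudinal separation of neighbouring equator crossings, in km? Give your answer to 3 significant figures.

437 km

Semi-major axis a = 6371 + 482 = 6853 km. Period T = 2π√(a³/μ) = 2π√(6853³/398600) = 5645.9 s = 94.10 min.
Single-satellite node shift = (5645.9/86164) × 360° = 23.59°.
With 6 satellites evenly phased, successive equator crossings are 23.59/6 = 3.931° apart.
That is 3.931 × 111.2 = 437 km at the equator.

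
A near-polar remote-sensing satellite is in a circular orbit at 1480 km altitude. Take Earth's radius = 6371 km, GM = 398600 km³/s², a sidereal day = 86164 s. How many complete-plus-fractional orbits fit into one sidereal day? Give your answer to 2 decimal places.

12.45

Semi-major axis a = 6371 + 1480 = 7851 km. Period T = 2π√(a³/μ) = 2π√(7851³/398600) = 6923.1 s = 115.38 min.
Orbits per sidereal day = 86164 / 6923.1 = 12.446.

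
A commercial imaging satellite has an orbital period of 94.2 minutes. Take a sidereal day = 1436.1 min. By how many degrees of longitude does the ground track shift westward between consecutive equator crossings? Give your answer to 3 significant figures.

T = 94.2 min = 5652.0 s.
During one orbit Earth rotates (5652.0 / 86166) × 360° = 23.61°.

23.6°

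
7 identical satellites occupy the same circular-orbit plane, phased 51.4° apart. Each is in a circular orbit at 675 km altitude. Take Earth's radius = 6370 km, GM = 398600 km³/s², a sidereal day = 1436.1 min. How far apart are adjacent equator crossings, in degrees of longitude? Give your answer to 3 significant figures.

3.51°

Semi-major axis a = 6370 + 675 = 7045 km. Period T = 2π√(a³/μ) = 2π√(7045³/398600) = 5884.8 s = 98.08 min.
Single-satellite node shift = (5884.8/86166) × 360° = 24.59°.
With 7 satellites evenly phased, successive equator crossings are 24.59/7 = 3.512° apart.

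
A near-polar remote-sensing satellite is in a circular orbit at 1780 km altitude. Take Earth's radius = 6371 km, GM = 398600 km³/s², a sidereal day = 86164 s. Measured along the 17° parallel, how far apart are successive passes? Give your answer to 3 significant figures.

Semi-major axis a = 6371 + 1780 = 8151 km. Period T = 2π√(a³/μ) = 2π√(8151³/398600) = 7323.6 s = 122.06 min.
Node shift per orbit = (7323.6/86164) × 360° = 30.60°.
Equatorial spacing = 30.60 × 111.2 km/° = 3402 km.
At 17° latitude, spacing = 3402 × cos(17°) = 3254 km.

3250 km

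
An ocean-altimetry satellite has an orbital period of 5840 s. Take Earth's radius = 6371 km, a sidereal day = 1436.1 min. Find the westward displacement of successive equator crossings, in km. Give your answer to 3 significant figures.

During one orbit Earth rotates (5840.0 / 86166) × 360° = 24.40°.
At the equator that is 24.40° × (2π·6371/360) km/° = 24.40 × 111.2 = 2713 km.

2710 km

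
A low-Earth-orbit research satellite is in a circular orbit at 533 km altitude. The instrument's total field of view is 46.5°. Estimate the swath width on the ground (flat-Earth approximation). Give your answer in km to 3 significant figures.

458 km

Half-angle = 46.5°/2 = 23.25°.
Swath width ≈ 2h·tan(θ/2) = 2 × 533 × tan(23.25°) = 458.0 km.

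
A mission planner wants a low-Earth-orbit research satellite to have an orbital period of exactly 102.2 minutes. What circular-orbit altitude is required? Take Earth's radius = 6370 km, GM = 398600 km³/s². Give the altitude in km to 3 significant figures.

871 km

T = 102.2 min = 6132.0 s.
From T = 2π√(a³/μ): a = (μ T²/4π²)^(1/3) = (398600 × 6132.0² / 4π²)^(1/3) = 7241 km.
Altitude h = a − R = 7241 − 6370 = 871 km.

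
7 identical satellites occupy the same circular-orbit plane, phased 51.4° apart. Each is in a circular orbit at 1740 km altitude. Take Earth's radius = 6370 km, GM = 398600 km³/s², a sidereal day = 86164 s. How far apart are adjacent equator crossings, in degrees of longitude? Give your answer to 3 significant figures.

4.34°

Semi-major axis a = 6370 + 1740 = 8110 km. Period T = 2π√(a³/μ) = 2π√(8110³/398600) = 7268.5 s = 121.14 min.
Single-satellite node shift = (7268.5/86164) × 360° = 30.37°.
With 7 satellites evenly phased, successive equator crossings are 30.37/7 = 4.338° apart.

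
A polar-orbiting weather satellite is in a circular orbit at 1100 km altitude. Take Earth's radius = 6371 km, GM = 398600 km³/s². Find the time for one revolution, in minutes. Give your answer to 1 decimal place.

Semi-major axis a = 6371 + 1100 = 7471 km. Period T = 2π√(a³/μ) = 2π√(7471³/398600) = 6426.6 s = 107.11 min.

107.1 min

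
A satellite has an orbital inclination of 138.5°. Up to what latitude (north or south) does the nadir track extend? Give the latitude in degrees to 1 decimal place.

41.5°

Retrograde orbit: the ground track reaches ±(180° − i) = ±(180 − 138.5) = ±41.5°.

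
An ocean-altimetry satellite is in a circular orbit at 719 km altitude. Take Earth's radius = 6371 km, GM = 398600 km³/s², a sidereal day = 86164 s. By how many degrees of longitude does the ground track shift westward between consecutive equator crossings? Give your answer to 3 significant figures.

24.8°

Semi-major axis a = 6371 + 719 = 7090 km. Period T = 2π√(a³/μ) = 2π√(7090³/398600) = 5941.3 s = 99.02 min.
During one orbit Earth rotates (5941.3 / 86164) × 360° = 24.82°.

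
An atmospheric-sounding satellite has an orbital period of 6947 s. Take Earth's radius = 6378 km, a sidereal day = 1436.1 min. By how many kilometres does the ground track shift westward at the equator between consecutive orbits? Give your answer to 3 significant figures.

3230 km

During one orbit Earth rotates (6947.0 / 86166) × 360° = 29.02°.
At the equator that is 29.02° × (2π·6378/360) km/° = 29.02 × 111.3 = 3231 km.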